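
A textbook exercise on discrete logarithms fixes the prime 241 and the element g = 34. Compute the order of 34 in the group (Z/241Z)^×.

240

ord(34) | φ(241) = 241 − 1 = 240 = 2^4 · 3 · 5.
Divisors of 240: 1, 2, 3, 4, 5, 6, 8, 10, 12, 15, 16, 20, 24, 30, 40, 48, 60, 80, 120, 240.
Test each divisor d:
34^1 ≡ 34 (mod 241)
34^2 ≡ 192 (mod 241)
34^3 ≡ 21 (mod 241)
34^4 ≡ 232 (mod 241)
34^5 ≡ 176 (mod 241)
34^6 ≡ 200 (mod 241)
34^8 ≡ 81 (mod 241)
34^10 ≡ 128 (mod 241)
34^12 ≡ 235 (mod 241)
34^15 ≡ 115 (mod 241)
34^16 ≡ 54 (mod 241)
34^20 ≡ 237 (mod 241)
34^24 ≡ 36 (mod 241)
34^30 ≡ 211 (mod 241)
34^40 ≡ 16 (mod 241)
34^48 ≡ 91 (mod 241)
34^60 ≡ 177 (mod 241)
34^80 ≡ 15 (mod 241)
34^120 ≡ 240 (mod 241)
34^240 ≡ 1 (mod 241) ✓
So ord_241(34) = 240.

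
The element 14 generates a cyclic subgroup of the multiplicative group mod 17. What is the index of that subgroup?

1

By Lagrange's theorem, ord_17(14) divides φ(17) = 17 − 1 = 16 = 2^4.
Divisors of 16: 1, 2, 4, 8, 16.
Check 14^d mod 17 for each divisor in increasing order:
14^1 ≡ 14 (mod 17)
14^2 ≡ 9 (mod 17)
14^4 ≡ 13 (mod 17)
14^8 ≡ 16 (mod 17)
14^16 ≡ 1 (mod 17) ✓
Thus |⟨14⟩| = ord(14) = 16.
Index = |(Z/17Z)^×| / |⟨14⟩| = 16 / 16 = 1.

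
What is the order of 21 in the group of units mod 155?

30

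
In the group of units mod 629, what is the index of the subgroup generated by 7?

4

The order of 7 must divide φ(629) = φ(17·37) = (17−1)·(37−1) = 16·36 = 576 = 2^6 · 3^2.
Divisors of 576: 1, 2, 3, 4, 6, 8, 9, 12, 16, 18, 24, 32, 36, 48, 64, 72, 96, 144, 192, 288, 576.
Check 7^d mod 629 for each divisor in increasing order:
7^1 ≡ 7 (mod 629)
7^2 ≡ 49 (mod 629)
7^3 ≡ 343 (mod 629)
7^4 ≡ 514 (mod 629)
7^6 ≡ 26 (mod 629)
7^8 ≡ 16 (mod 629)
7^9 ≡ 112 (mod 629)
7^12 ≡ 47 (mod 629)
7^16 ≡ 256 (mod 629)
7^18 ≡ 593 (mod 629)
7^24 ≡ 322 (mod 629)
7^32 ≡ 120 (mod 629)
7^36 ≡ 38 (mod 629)
7^48 ≡ 528 (mod 629)
7^64 ≡ 562 (mod 629)
7^72 ≡ 186 (mod 629)
7^96 ≡ 137 (mod 629)
7^144 ≡ 1 (mod 629) ✓
So ord_629(7) = 144, hence |⟨7⟩| = 144.
The index is φ(629) / ord(7) = 576 / 144 = 4.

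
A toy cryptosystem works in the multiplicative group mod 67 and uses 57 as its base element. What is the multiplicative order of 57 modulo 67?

By Lagrange's theorem, ord_67(57) divides φ(67) = 67 − 1 = 66 = 2 · 3 · 11.
Divisors of 66: 1, 2, 3, 6, 11, 22, 33, 66.
Compute 57^d (mod 67) for the divisors d until we hit 1:
57^1 ≡ 57 (mod 67)
57^2 ≡ 33 (mod 67)
57^3 ≡ 5 (mod 67)
57^6 ≡ 25 (mod 67)
57^11 ≡ 38 (mod 67)
57^22 ≡ 37 (mod 67)
57^33 ≡ 66 (mod 67)
57^66 ≡ 1 (mod 67) ✓
So ord_67(57) = 66.

66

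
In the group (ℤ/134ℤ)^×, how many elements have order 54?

φ(134) = φ(2)·φ(67) = 1·66 = 66 = 2 · 3 · 11.
(Z/134Z)^× is cyclic (|G| = 66); a cyclic group of order m has exactly φ(d) elements of each order d | m, and none otherwise.
Here 66 is not a multiple of 54, so there are no elements of order 54.

0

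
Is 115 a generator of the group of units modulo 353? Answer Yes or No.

Yes

φ(353) = 353 − 1 = 352 = 2^5 · 11.
115 is a primitive root mod 353 iff 115^(φ(353)/q) ≢ 1 for every prime q | φ(353), i.e. q ∈ {2, 11}.
115^176 ≡ 352 (mod 353)  [q = 2: ≢ 1 ✓]
115^32 ≡ 22 (mod 353)  [q = 11: ≢ 1 ✓]
None equal 1, so ord_353(115) = 352: 115 is a primitive root.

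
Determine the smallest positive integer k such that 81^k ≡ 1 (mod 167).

83

Since 81 ∈ (Z/167Z)^×, its order divides φ(167) = 167 − 1 = 166 = 2 · 83.
Divisors of 166: 1, 2, 83, 166.
Compute 81^d (mod 167) for the divisors d until we hit 1:
81^1 ≡ 81 (mod 167)
81^2 ≡ 48 (mod 167)
81^83 ≡ 1 (mod 167) ✓
Therefore the multiplicative order of 81 modulo 167 is 83.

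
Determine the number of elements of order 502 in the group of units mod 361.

0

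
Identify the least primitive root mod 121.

2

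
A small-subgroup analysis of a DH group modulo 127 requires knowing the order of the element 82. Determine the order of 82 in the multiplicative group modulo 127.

63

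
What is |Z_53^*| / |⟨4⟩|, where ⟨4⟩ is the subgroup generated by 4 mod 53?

By Lagrange's theorem, ord_53(4) divides φ(53) = 53 − 1 = 52 = 2^2 · 13.
Divisors of 52: 1, 2, 4, 13, 26, 52.
Evaluate successive powers at the divisors of 52:
4^1 ≡ 4 (mod 53)
4^2 ≡ 16 (mod 53)
4^4 ≡ 44 (mod 53)
4^13 ≡ 52 (mod 53)
4^26 ≡ 1 (mod 53) ✓
The order of 4 is 26, so the subgroup it generates has 26 elements.
Index = |(Z/53Z)^×| / |⟨4⟩| = 52 / 26 = 2.

2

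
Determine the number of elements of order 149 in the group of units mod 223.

φ(223) = 223 − 1 = 222 = 2 · 3 · 37.
Since (Z/223Z)^× is cyclic of order 222, the number of elements of order d is φ(d) when d | 222 and 0 otherwise.
Here 222 is not a multiple of 149, so there are no elements of order 149.

0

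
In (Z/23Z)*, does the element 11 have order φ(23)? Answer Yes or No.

φ(23) = 23 − 1 = 22 = 2 · 11.
Test 11^(22/q) mod 23 for each prime factor q of 22:
11^11 ≡ 22 (mod 23)  [q = 2: ≢ 1 ✓]
11^2 ≡ 6 (mod 23)  [q = 11: ≢ 1 ✓]
All checks pass, so 11 has order 22 and is a primitive root modulo 23.

Yes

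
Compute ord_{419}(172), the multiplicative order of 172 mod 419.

209

ord(172) | φ(419) = 419 − 1 = 418 = 2 · 11 · 19.
Divisors of 418: 1, 2, 11, 19, 22, 38, 209, 418.
Compute 172^d (mod 419) for the divisors d until we hit 1:
172^1 ≡ 172 (mod 419)
172^2 ≡ 254 (mod 419)
172^11 ≡ 306 (mod 419)
172^19 ≡ 13 (mod 419)
172^22 ≡ 199 (mod 419)
172^38 ≡ 169 (mod 419)
172^209 ≡ 1 (mod 419) ✓
Therefore the multiplicative order of 172 modulo 419 is 209.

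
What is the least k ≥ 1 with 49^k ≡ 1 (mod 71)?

35

By Lagrange's theorem, ord_71(49) divides φ(71) = 71 − 1 = 70 = 2 · 5 · 7.
Divisors of 70: 1, 2, 5, 7, 10, 14, 35, 70.
Compute 49^d (mod 71) for the divisors d until we hit 1:
49^1 ≡ 49 (mod 71)
49^2 ≡ 58 (mod 71)
49^5 ≡ 45 (mod 71)
49^7 ≡ 54 (mod 71)
49^10 ≡ 37 (mod 71)
49^14 ≡ 5 (mod 71)
49^35 ≡ 1 (mod 71) ✓
Hence ord(49) = 35.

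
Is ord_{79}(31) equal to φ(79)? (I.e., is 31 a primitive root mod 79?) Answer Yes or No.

No

φ(79) = 79 − 1 = 78 = 2 · 3 · 13.
Test 31^(78/q) mod 79 for each prime factor q of 78:
31^39 ≡ 1 (mod 79)  [q = 2: ≡ 1 ✗]
31^26 ≡ 55 (mod 79)  [q = 3: ≢ 1 ✓]
31^6 ≡ 64 (mod 79)  [q = 13: ≢ 1 ✓]
The check at q = 2 fails, so 31 generates a proper subgroup.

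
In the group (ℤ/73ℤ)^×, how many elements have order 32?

φ(73) = 73 − 1 = 72 = 2^3 · 3^2.
In a cyclic group of order 72, there are φ(d) elements of order d for each divisor d of 72, and zero for non-divisors.
32 does not divide 72, so no element of (Z/73Z)^× has order 32.

0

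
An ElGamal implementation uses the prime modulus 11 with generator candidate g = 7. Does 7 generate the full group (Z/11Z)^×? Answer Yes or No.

Yes

φ(11) = 11 − 1 = 10 = 2 · 5.
Test 7^(10/q) mod 11 for each prime factor q of 10:
7^5 ≡ 10 (mod 11)  [q = 2: ≢ 1 ✓]
7^2 ≡ 5 (mod 11)  [q = 5: ≢ 1 ✓]
All checks pass, so 7 has order 10 and is a primitive root modulo 11.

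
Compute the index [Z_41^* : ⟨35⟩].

1

Since 35 ∈ (Z/41Z)^×, its order divides φ(41) = 41 − 1 = 40 = 2^3 · 5.
Divisors of 40: 1, 2, 4, 5, 8, 10, 20, 40.
Compute 35^d (mod 41) for the divisors d until we hit 1:
35^1 ≡ 35 (mod 41)
35^2 ≡ 36 (mod 41)
35^4 ≡ 25 (mod 41)
35^5 ≡ 14 (mod 41)
35^8 ≡ 10 (mod 41)
35^10 ≡ 32 (mod 41)
35^20 ≡ 40 (mod 41)
35^40 ≡ 1 (mod 41) ✓
Thus |⟨35⟩| = ord(35) = 40.
[(Z/41Z)^× : ⟨35⟩] = 40/40 = 1.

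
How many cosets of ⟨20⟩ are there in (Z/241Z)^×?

2

ord(20) | φ(241) = 241 − 1 = 240 = 2^4 · 3 · 5.
Divisors of 240: 1, 2, 3, 4, 5, 6, 8, 10, 12, 15, 16, 20, 24, 30, 40, 48, 60, 80, 120, 240.
Compute 20^d (mod 241) for the divisors d until we hit 1:
20^1 ≡ 20 (mod 241)
20^2 ≡ 159 (mod 241)
20^3 ≡ 47 (mod 241)
20^4 ≡ 217 (mod 241)
20^5 ≡ 2 (mod 241)
20^6 ≡ 40 (mod 241)
20^8 ≡ 94 (mod 241)
20^10 ≡ 4 (mod 241)
20^12 ≡ 154 (mod 241)
20^15 ≡ 8 (mod 241)
20^16 ≡ 160 (mod 241)
20^20 ≡ 16 (mod 241)
20^24 ≡ 98 (mod 241)
20^30 ≡ 64 (mod 241)
20^40 ≡ 15 (mod 241)
20^48 ≡ 205 (mod 241)
20^60 ≡ 240 (mod 241)
20^80 ≡ 225 (mod 241)
20^120 ≡ 1 (mod 241) ✓
So ord_241(20) = 120, hence |⟨20⟩| = 120.
[(Z/241Z)^× : ⟨20⟩] = 240/120 = 2.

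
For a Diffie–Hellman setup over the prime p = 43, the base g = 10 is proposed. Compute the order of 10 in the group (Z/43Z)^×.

21

The order of 10 must divide φ(43) = 43 − 1 = 42 = 2 · 3 · 7.
Divisors of 42: 1, 2, 3, 6, 7, 14, 21, 42.
Check 10^d mod 43 for each divisor in increasing order:
10^1 ≡ 10 (mod 43)
10^2 ≡ 14 (mod 43)
10^3 ≡ 11 (mod 43)
10^6 ≡ 35 (mod 43)
10^7 ≡ 6 (mod 43)
10^14 ≡ 36 (mod 43)
10^21 ≡ 1 (mod 43) ✓
Therefore the multiplicative order of 10 modulo 43 is 21.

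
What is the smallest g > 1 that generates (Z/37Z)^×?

φ(37) = 37 − 1 = 36 = 2^2 · 3^2.
Test candidates g = 2, 3, … against the prime factors q ∈ {2, 3} of φ(37): g is a generator iff g^(36/q) ≢ 1 for every such q.
g = 2: 2^18 ≡ 36; 2^12 ≡ 26 — none is 1, so 2 is a primitive root.
The smallest primitive root modulo 37 is 2.

2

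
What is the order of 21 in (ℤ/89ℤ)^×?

44

The order of 21 must divide φ(89) = 89 − 1 = 88 = 2^3 · 11.
Divisors of 88: 1, 2, 4, 8, 11, 22, 44, 88.
Test each divisor d:
21^1 ≡ 21
21^2 ≡ 85
21^4 ≡ 16
21^8 ≡ 78
21^11 ≡ 34
21^22 ≡ 88
21^44 ≡ 1
Therefore the multiplicative order of 21 modulo 89 is 44.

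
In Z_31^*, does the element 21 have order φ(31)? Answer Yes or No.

Yes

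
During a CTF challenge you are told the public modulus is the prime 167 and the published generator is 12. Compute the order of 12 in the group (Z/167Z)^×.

ord(12) | φ(167) = 167 − 1 = 166 = 2 · 83.
Divisors of 166: 1, 2, 83, 166.
Evaluate successive powers at the divisors of 166:
12^1 ≡ 12 (mod 167)
12^2 ≡ 144 (mod 167)
12^83 ≡ 1 (mod 167) ✓
Hence ord(12) = 83.

83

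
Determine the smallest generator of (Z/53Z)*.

2

φ(53) = 53 − 1 = 52 = 2^2 · 13.
g is a primitive root iff g^(52/q) ≢ 1 (mod 53) for each prime q ∈ {2, 13}.
g = 2: 2^26 ≡ 52; 2^4 ≡ 16 — none is 1, so 2 is a primitive root.
The smallest primitive root modulo 53 is 2.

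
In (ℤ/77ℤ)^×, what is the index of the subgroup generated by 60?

4

By Lagrange's theorem, ord_77(60) divides φ(77) = φ(7·11) = (7−1)·(11−1) = 6·10 = 60 = 2^2 · 3 · 5.
Divisors of 60: 1, 2, 3, 4, 5, 6, 10, 12, 15, 20, 30, 60.
Test each divisor d:
60^1 ≡ 60
60^2 ≡ 58
60^3 ≡ 15
60^4 ≡ 53
60^5 ≡ 23
60^6 ≡ 71
60^10 ≡ 67
60^12 ≡ 36
60^15 ≡ 1
So ord_77(60) = 15, hence |⟨60⟩| = 15.
[(Z/77Z)^× : ⟨60⟩] = 60/15 = 4.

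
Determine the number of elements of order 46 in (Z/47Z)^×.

22

φ(47) = 47 − 1 = 46 = 2 · 23.
Since (Z/47Z)^× is cyclic of order 46, the number of elements of order d is φ(d) when d | 46 and 0 otherwise.
46 = 2 · 23 divides 46, and φ(46) = 22.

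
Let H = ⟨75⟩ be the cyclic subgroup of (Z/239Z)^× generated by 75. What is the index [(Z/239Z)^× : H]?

By Lagrange's theorem, ord_239(75) divides φ(239) = 239 − 1 = 238 = 2 · 7 · 17.
Divisors of 238: 1, 2, 7, 14, 17, 34, 119, 238.
Evaluate successive powers at the divisors of 238:
75^1 ≡ 75
75^2 ≡ 128
75^7 ≡ 22
75^14 ≡ 6
75^17 ≡ 1
Thus |⟨75⟩| = ord(75) = 17.
Index = |(Z/239Z)^×| / |⟨75⟩| = 238 / 17 = 14.

14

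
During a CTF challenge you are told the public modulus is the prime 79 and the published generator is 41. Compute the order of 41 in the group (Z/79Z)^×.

ord(41) | φ(79) = 79 − 1 = 78 = 2 · 3 · 13.
Divisors of 78: 1, 2, 3, 6, 13, 26, 39, 78.
Test each divisor d:
41^1 ≡ 41 (mod 79)
41^2 ≡ 22 (mod 79)
41^3 ≡ 33 (mod 79)
41^6 ≡ 62 (mod 79)
41^13 ≡ 78 (mod 79)
41^26 ≡ 1 (mod 79) ✓
Therefore the multiplicative order of 41 modulo 79 is 26.

26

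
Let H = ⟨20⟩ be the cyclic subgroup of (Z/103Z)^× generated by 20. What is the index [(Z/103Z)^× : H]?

By Lagrange's theorem, ord_103(20) divides φ(103) = 103 − 1 = 102 = 2 · 3 · 17.
Divisors of 102: 1, 2, 3, 6, 17, 34, 51, 102.
Compute 20^d (mod 103) for the divisors d until we hit 1:
20^1 ≡ 20
20^2 ≡ 91
20^3 ≡ 69
20^6 ≡ 23
20^17 ≡ 47
20^34 ≡ 46
20^51 ≡ 102
20^102 ≡ 1
So ord_103(20) = 102, hence |⟨20⟩| = 102.
[(Z/103Z)^× : ⟨20⟩] = 102/102 = 1.

1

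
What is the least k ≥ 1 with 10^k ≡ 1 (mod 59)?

58

The order of 10 must divide φ(59) = 59 − 1 = 58 = 2 · 29.
Divisors of 58: 1, 2, 29, 58.
Compute 10^d (mod 59) for the divisors d until we hit 1:
10^1 ≡ 10 (mod 59)
10^2 ≡ 41 (mod 59)
10^29 ≡ 58 (mod 59)
10^58 ≡ 1 (mod 59) ✓
Therefore the multiplicative order of 10 modulo 59 is 58.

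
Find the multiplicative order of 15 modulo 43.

ord(15) | φ(43) = 43 − 1 = 42 = 2 · 3 · 7.
Divisors of 42: 1, 2, 3, 6, 7, 14, 21, 42.
Evaluate successive powers at the divisors of 42:
15^1 ≡ 15 (mod 43)
15^2 ≡ 10 (mod 43)
15^3 ≡ 21 (mod 43)
15^6 ≡ 11 (mod 43)
15^7 ≡ 36 (mod 43)
15^14 ≡ 6 (mod 43)
15^21 ≡ 1 (mod 43) ✓
Hence ord(15) = 21.

21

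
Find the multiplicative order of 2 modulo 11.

The order of 2 must divide φ(11) = 11 − 1 = 10 = 2 · 5.
Divisors of 10: 1, 2, 5, 10.
Check 2^d mod 11 for each divisor in increasing order:
2^1 ≡ 2 (mod 11)
2^2 ≡ 4 (mod 11)
2^5 ≡ 10 (mod 11)
2^10 ≡ 1 (mod 11) ✓
The smallest such exponent is 10, so the order of 2 is 10.

10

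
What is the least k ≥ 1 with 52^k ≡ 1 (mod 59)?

ord(52) | φ(59) = 59 − 1 = 58 = 2 · 29.
Divisors of 58: 1, 2, 29, 58.
Test each divisor d:
52^1 ≡ 52
52^2 ≡ 49
52^29 ≡ 58
52^58 ≡ 1
So ord_59(52) = 58.

58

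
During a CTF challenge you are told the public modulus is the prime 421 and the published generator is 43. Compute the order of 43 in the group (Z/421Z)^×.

The order of 43 must divide φ(421) = 421 − 1 = 420 = 2^2 · 3 · 5 · 7.
Divisors of 420: 1, 2, 3, 4, 5, 6, 7, 10, 12, 14, 15, 20, 21, 28, 30, 35, 42, 60, 70, 84, 105, 140, 210, 420.
Evaluate successive powers at the divisors of 420:
43^1 ≡ 43 (mod 421)
43^2 ≡ 165 (mod 421)
43^3 ≡ 359 (mod 421)
43^4 ≡ 281 (mod 421)
43^5 ≡ 295 (mod 421)
43^6 ≡ 55 (mod 421)
43^7 ≡ 260 (mod 421)
43^10 ≡ 299 (mod 421)
43^12 ≡ 78 (mod 421)
43^14 ≡ 240 (mod 421)
43^15 ≡ 216 (mod 421)
43^20 ≡ 149 (mod 421)
43^21 ≡ 92 (mod 421)
43^28 ≡ 344 (mod 421)
43^30 ≡ 346 (mod 421)
43^35 ≡ 188 (mod 421)
43^42 ≡ 44 (mod 421)
43^60 ≡ 152 (mod 421)
43^70 ≡ 401 (mod 421)
43^84 ≡ 252 (mod 421)
43^105 ≡ 29 (mod 421)
43^140 ≡ 400 (mod 421)
43^210 ≡ 420 (mod 421)
43^420 ≡ 1 (mod 421) ✓
The smallest such exponent is 420, so the order of 43 is 420.

420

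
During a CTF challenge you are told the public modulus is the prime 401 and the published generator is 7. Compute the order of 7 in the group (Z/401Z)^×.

The order of 7 must divide φ(401) = 401 − 1 = 400 = 2^4 · 5^2.
Divisors of 400: 1, 2, 4, 5, 8, 10, 16, 20, 25, 40, 50, 80, 100, 200, 400.
Compute 7^d (mod 401) for the divisors d until we hit 1:
7^1 ≡ 7 (mod 401)
7^2 ≡ 49 (mod 401)
7^4 ≡ 396 (mod 401)
7^5 ≡ 366 (mod 401)
7^8 ≡ 25 (mod 401)
7^10 ≡ 22 (mod 401)
7^16 ≡ 224 (mod 401)
7^20 ≡ 83 (mod 401)
7^25 ≡ 303 (mod 401)
7^40 ≡ 72 (mod 401)
7^50 ≡ 381 (mod 401)
7^80 ≡ 372 (mod 401)
7^100 ≡ 400 (mod 401)
7^200 ≡ 1 (mod 401) ✓
The smallest such exponent is 200, so the order of 7 is 200.

200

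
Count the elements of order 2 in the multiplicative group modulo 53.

φ(53) = 53 − 1 = 52 = 2^2 · 13.
Since (Z/53Z)^× is cyclic of order 52, the number of elements of order d is φ(d) when d | 52 and 0 otherwise.
2 | 52, and φ(2) = 2 − 1 = 1.

1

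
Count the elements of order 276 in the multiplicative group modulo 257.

φ(257) = 257 − 1 = 256 = 2^8.
(Z/257Z)^× is cyclic (|G| = 256); a cyclic group of order m has exactly φ(d) elements of each order d | m, and none otherwise.
Since 276 ∤ 256, the count is 0.

0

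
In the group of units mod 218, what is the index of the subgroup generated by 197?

2

By Lagrange's theorem, ord_218(197) divides φ(218) = φ(2)·φ(109) = 1·108 = 108 = 2^2 · 3^3.
Divisors of 108: 1, 2, 3, 4, 6, 9, 12, 18, 27, 36, 54, 108.
Test each divisor d:
197^1 ≡ 197 (mod 218)
197^2 ≡ 5 (mod 218)
197^3 ≡ 113 (mod 218)
197^4 ≡ 25 (mod 218)
197^6 ≡ 125 (mod 218)
197^9 ≡ 173 (mod 218)
197^12 ≡ 147 (mod 218)
197^18 ≡ 63 (mod 218)
197^27 ≡ 217 (mod 218)
197^36 ≡ 45 (mod 218)
197^54 ≡ 1 (mod 218) ✓
So ord_218(197) = 54, hence |⟨197⟩| = 54.
The index is φ(218) / ord(197) = 108 / 54 = 2.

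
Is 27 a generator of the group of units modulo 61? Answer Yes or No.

φ(61) = 61 − 1 = 60 = 2^2 · 3 · 5.
It suffices to check that the order of 27 is not a proper divisor of 60: compute 27^(60/q) for q ∈ {2, 3, 5}.
27^30 ≡ 1 (mod 61)  [q = 2: ≡ 1 ✗]
27^20 ≡ 1 (mod 61)  [q = 3: ≡ 1 ✗]
27^12 ≡ 58 (mod 61)  [q = 5: ≢ 1 ✓]
27^30 ≡ 1 shows ord(27) | 30, strictly less than φ(61); not a primitive root.

No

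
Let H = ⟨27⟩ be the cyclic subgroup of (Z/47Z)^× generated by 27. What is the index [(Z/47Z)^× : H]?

By Lagrange's theorem, ord_47(27) divides φ(47) = 47 − 1 = 46 = 2 · 23.
Divisors of 46: 1, 2, 23, 46.
Test each divisor d:
27^1 ≡ 27 (mod 47)
27^2 ≡ 24 (mod 47)
27^23 ≡ 1 (mod 47) ✓
So ord_47(27) = 23, hence |⟨27⟩| = 23.
The index is φ(47) / ord(27) = 46 / 23 = 2.

2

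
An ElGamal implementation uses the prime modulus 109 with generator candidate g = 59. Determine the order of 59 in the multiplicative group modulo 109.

108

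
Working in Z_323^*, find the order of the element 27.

By Lagrange's theorem, ord_323(27) divides φ(323) = φ(17·19) = (17−1)·(19−1) = 16·18 = 288 = 2^5 · 3^2.
Divisors of 288: 1, 2, 3, 4, 6, 8, 9, 12, 16, 18, 24, 32, 36, 48, 72, 96, 144, 288.
Check 27^d mod 323 for each divisor in increasing order:
27^1 ≡ 27 (mod 323)
27^2 ≡ 83 (mod 323)
27^3 ≡ 303 (mod 323)
27^4 ≡ 106 (mod 323)
27^6 ≡ 77 (mod 323)
27^8 ≡ 254 (mod 323)
27^9 ≡ 75 (mod 323)
27^12 ≡ 115 (mod 323)
27^16 ≡ 239 (mod 323)
27^18 ≡ 134 (mod 323)
27^24 ≡ 305 (mod 323)
27^32 ≡ 273 (mod 323)
27^36 ≡ 191 (mod 323)
27^48 ≡ 1 (mod 323) ✓
Therefore the multiplicative order of 27 modulo 323 is 48.

48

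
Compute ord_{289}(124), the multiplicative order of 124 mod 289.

The order of 124 must divide φ(289) = φ(17^2) = 17·(17−1) = 272 = 2^4 · 17.
Divisors of 272: 1, 2, 4, 8, 16, 17, 34, 68, 136, 272.
Compute 124^d (mod 289) for the divisors d until we hit 1:
124^1 ≡ 124 (mod 289)
124^2 ≡ 59 (mod 289)
124^4 ≡ 13 (mod 289)
124^8 ≡ 169 (mod 289)
124^16 ≡ 239 (mod 289)
124^17 ≡ 158 (mod 289)
124^34 ≡ 110 (mod 289)
124^68 ≡ 251 (mod 289)
124^136 ≡ 288 (mod 289)
124^272 ≡ 1 (mod 289) ✓
Therefore the multiplicative order of 124 modulo 289 is 272.

272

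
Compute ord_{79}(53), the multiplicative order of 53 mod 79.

Since 53 ∈ (Z/79Z)^×, its order divides φ(79) = 79 − 1 = 78 = 2 · 3 · 13.
Divisors of 78: 1, 2, 3, 6, 13, 26, 39, 78.
Check 53^d mod 79 for each divisor in increasing order:
53^1 ≡ 53 (mod 79)
53^2 ≡ 44 (mod 79)
53^3 ≡ 41 (mod 79)
53^6 ≡ 22 (mod 79)
53^13 ≡ 56 (mod 79)
53^26 ≡ 55 (mod 79)
53^39 ≡ 78 (mod 79)
53^78 ≡ 1 (mod 79) ✓
Hence ord(53) = 78.

78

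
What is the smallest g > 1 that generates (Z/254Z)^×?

3

φ(254) = φ(2)·φ(127) = 1·126 = 126 = 2 · 3^2 · 7.
Test candidates g = 2, 3, … against the prime factors q ∈ {2, 3, 7} of φ(254): g is a generator iff g^(126/q) ≢ 1 for every such q.
g = 2: gcd(2, 254) = 2 > 1, not a unit — skip.
g = 3: 3^63 ≡ 253; 3^42 ≡ 107; 3^18 ≡ 131 — none is 1, so 3 is a primitive root.
The smallest primitive root modulo 254 is 3.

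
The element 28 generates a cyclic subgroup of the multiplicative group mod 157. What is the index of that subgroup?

39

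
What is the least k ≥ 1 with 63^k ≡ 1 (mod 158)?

78

ord(63) | φ(158) = φ(2)·φ(79) = 1·78 = 78 = 2 · 3 · 13.
Divisors of 78: 1, 2, 3, 6, 13, 26, 39, 78.
Evaluate successive powers at the divisors of 78:
63^1 ≡ 63 (mod 158)
63^2 ≡ 19 (mod 158)
63^3 ≡ 91 (mod 158)
63^6 ≡ 65 (mod 158)
63^13 ≡ 103 (mod 158)
63^26 ≡ 23 (mod 158)
63^39 ≡ 157 (mod 158)
63^78 ≡ 1 (mod 158) ✓
Therefore the multiplicative order of 63 modulo 158 is 78.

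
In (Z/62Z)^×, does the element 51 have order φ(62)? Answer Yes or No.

No

φ(62) = φ(2)·φ(31) = 1·30 = 30 = 2 · 3 · 5.
It suffices to check that the order of 51 is not a proper divisor of 30: compute 51^(30/q) for q ∈ {2, 3, 5}.
51^15 ≡ 1 (mod 62)  [q = 2: ≡ 1 ✗]
51^10 ≡ 5 (mod 62)  [q = 3: ≢ 1 ✓]
51^6 ≡ 35 (mod 62)  [q = 5: ≢ 1 ✓]
The check at q = 2 fails, so 51 generates a proper subgroup.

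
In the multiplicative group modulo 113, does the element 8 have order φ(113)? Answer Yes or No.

No

φ(113) = 113 − 1 = 112 = 2^4 · 7.
8 is a primitive root mod 113 iff 8^(φ(113)/q) ≢ 1 for every prime q | φ(113), i.e. q ∈ {2, 7}.
8^56 ≡ 1 (mod 113)  [q = 2: ≡ 1 ✗]
8^16 ≡ 49 (mod 113)  [q = 7: ≢ 1 ✓]
The check at q = 2 fails, so 8 generates a proper subgroup.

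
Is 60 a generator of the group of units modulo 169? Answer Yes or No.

No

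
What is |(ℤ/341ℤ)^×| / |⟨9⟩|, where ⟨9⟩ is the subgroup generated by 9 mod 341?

20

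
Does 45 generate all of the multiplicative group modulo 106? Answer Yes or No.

φ(106) = φ(2)·φ(53) = 1·52 = 52 = 2^2 · 13.
It suffices to check that the order of 45 is not a proper divisor of 52: compute 45^(52/q) for q ∈ {2, 13}.
45^26 ≡ 105 (mod 106)  [q = 2: ≢ 1 ✓]
45^4 ≡ 15 (mod 106)  [q = 13: ≢ 1 ✓]
All checks pass, so 45 has order 52 and is a primitive root modulo 106.

Yes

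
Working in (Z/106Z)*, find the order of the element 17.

26

By Lagrange's theorem, ord_106(17) divides φ(106) = φ(2)·φ(53) = 1·52 = 52 = 2^2 · 13.
Divisors of 52: 1, 2, 4, 13, 26, 52.
Check 17^d mod 106 for each divisor in increasing order:
17^1 ≡ 17 (mod 106)
17^2 ≡ 77 (mod 106)
17^4 ≡ 99 (mod 106)
17^13 ≡ 105 (mod 106)
17^26 ≡ 1 (mod 106) ✓
So ord_106(17) = 26.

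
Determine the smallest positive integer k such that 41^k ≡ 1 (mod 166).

41

By Lagrange's theorem, ord_166(41) divides φ(166) = φ(2)·φ(83) = 1·82 = 82 = 2 · 41.
Divisors of 82: 1, 2, 41, 82.
Check 41^d mod 166 for each divisor in increasing order:
41^1 ≡ 41 (mod 166)
41^2 ≡ 21 (mod 166)
41^41 ≡ 1 (mod 166) ✓
Hence ord(41) = 41.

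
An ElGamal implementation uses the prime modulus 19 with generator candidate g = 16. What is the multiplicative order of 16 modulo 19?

Since 16 ∈ (Z/19Z)^×, its order divides φ(19) = 19 − 1 = 18 = 2 · 3^2.
Divisors of 18: 1, 2, 3, 6, 9, 18.
Check 16^d mod 19 for each divisor in increasing order:
16^1 ≡ 16 (mod 19)
16^2 ≡ 9 (mod 19)
16^3 ≡ 11 (mod 19)
16^6 ≡ 7 (mod 19)
16^9 ≡ 1 (mod 19) ✓
Hence ord(16) = 9.

9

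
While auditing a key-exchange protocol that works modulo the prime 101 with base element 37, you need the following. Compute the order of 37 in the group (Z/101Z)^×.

25

ord(37) | φ(101) = 101 − 1 = 100 = 2^2 · 5^2.
Divisors of 100: 1, 2, 4, 5, 10, 20, 25, 50, 100.
Compute 37^d (mod 101) for the divisors d until we hit 1:
37^1 ≡ 37
37^2 ≡ 56
37^4 ≡ 5
37^5 ≡ 84
37^10 ≡ 87
37^20 ≡ 95
37^25 ≡ 1
The smallest such exponent is 25, so the order of 37 is 25.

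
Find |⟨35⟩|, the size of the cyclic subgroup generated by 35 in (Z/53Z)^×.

52

The order of 35 must divide φ(53) = 53 − 1 = 52 = 2^2 · 13.
Divisors of 52: 1, 2, 4, 13, 26, 52.
Compute 35^d (mod 53) for the divisors d until we hit 1:
35^1 ≡ 35
35^2 ≡ 6
35^4 ≡ 36
35^13 ≡ 30
35^26 ≡ 52
35^52 ≡ 1
So ord_53(35) = 52.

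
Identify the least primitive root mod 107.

φ(107) = 107 − 1 = 106 = 2 · 53.
Test candidates g = 2, 3, … against the prime factors q ∈ {2, 53} of φ(107): g is a generator iff g^(106/q) ≢ 1 for every such q.
g = 2: 2^53 ≡ 106; 2^2 ≡ 4 — none is 1, so 2 is a primitive root.
So 2 is the smallest generator of (Z/107Z)^×.

2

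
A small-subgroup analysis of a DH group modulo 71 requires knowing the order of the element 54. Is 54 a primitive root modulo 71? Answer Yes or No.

No

φ(71) = 71 − 1 = 70 = 2 · 5 · 7.
54 is a primitive root mod 71 iff 54^(φ(71)/q) ≢ 1 for every prime q | φ(71), i.e. q ∈ {2, 5, 7}.
54^35 ≡ 1 (mod 71)  [q = 2: ≡ 1 ✗]
54^14 ≡ 25 (mod 71)  [q = 5: ≢ 1 ✓]
54^10 ≡ 1 (mod 71)  [q = 7: ≡ 1 ✗]
The check at q = 2 fails, so 54 generates a proper subgroup.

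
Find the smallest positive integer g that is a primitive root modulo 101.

φ(101) = 101 − 1 = 100 = 2^2 · 5^2.
g is a primitive root iff g^(100/q) ≢ 1 (mod 101) for each prime q ∈ {2, 5}.
g = 2: 2^50 ≡ 100; 2^20 ≡ 95 — none is 1, so 2 is a primitive root.
The smallest primitive root modulo 101 is 2.

2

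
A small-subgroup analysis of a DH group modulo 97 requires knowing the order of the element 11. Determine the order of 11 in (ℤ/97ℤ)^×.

48

Since 11 ∈ (Z/97Z)^×, its order divides φ(97) = 97 − 1 = 96 = 2^5 · 3.
Divisors of 96: 1, 2, 3, 4, 6, 8, 12, 16, 24, 32, 48, 96.
Evaluate successive powers at the divisors of 96:
11^1 ≡ 11 (mod 97)
11^2 ≡ 24 (mod 97)
11^3 ≡ 70 (mod 97)
11^4 ≡ 91 (mod 97)
11^6 ≡ 50 (mod 97)
11^8 ≡ 36 (mod 97)
11^12 ≡ 75 (mod 97)
11^16 ≡ 35 (mod 97)
11^24 ≡ 96 (mod 97)
11^32 ≡ 61 (mod 97)
11^48 ≡ 1 (mod 97) ✓
Hence ord(11) = 48.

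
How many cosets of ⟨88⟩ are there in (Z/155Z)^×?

10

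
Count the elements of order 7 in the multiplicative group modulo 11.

φ(11) = 11 − 1 = 10 = 2 · 5.
In a cyclic group of order 10, there are φ(d) elements of order d for each divisor d of 10, and zero for non-divisors.
Since 7 ∤ 10, the count is 0.

0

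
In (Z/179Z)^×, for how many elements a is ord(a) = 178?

88

φ(179) = 179 − 1 = 178 = 2 · 89.
(Z/179Z)^× is cyclic (|G| = 178); a cyclic group of order m has exactly φ(d) elements of each order d | m, and none otherwise.
178 = 2 · 89 divides 178, and φ(178) = 88.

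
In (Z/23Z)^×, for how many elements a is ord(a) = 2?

φ(23) = 23 − 1 = 22 = 2 · 11.
(Z/23Z)^× is cyclic (|G| = 22); a cyclic group of order m has exactly φ(d) elements of each order d | m, and none otherwise.
2 | 22, and φ(2) = 2 − 1 = 1.

1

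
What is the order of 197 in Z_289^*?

By Lagrange's theorem, ord_289(197) divides φ(289) = φ(17^2) = 17·(17−1) = 272 = 2^4 · 17.
Divisors of 272: 1, 2, 4, 8, 16, 17, 34, 68, 136, 272.
Test each divisor d:
197^1 ≡ 197
197^2 ≡ 83
197^4 ≡ 242
197^8 ≡ 186
197^16 ≡ 205
197^17 ≡ 214
197^34 ≡ 134
197^68 ≡ 38
197^136 ≡ 288
197^272 ≡ 1
So ord_289(197) = 272.

272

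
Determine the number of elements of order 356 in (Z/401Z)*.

φ(401) = 401 − 1 = 400 = 2^4 · 5^2.
In a cyclic group of order 400, there are φ(d) elements of order d for each divisor d of 400, and zero for non-divisors.
356 does not divide 400, so no element of (Z/401Z)^× has order 356.

0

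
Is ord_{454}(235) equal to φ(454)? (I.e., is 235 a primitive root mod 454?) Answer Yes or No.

Yes

φ(454) = φ(2)·φ(227) = 1·226 = 226 = 2 · 113.
An element g generates (Z/454Z)^× iff g^(226/q) ≢ 1 (mod 454) for each prime q ∈ {2, 113}.
235^113 ≡ 453 (mod 454)  [q = 2: ≢ 1 ✓]
235^2 ≡ 291 (mod 454)  [q = 113: ≢ 1 ✓]
All checks pass, so 235 has order 226 and is a primitive root modulo 454.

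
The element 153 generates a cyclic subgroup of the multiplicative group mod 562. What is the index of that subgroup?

Since 153 ∈ (Z/562Z)^×, its order divides φ(562) = φ(2)·φ(281) = 1·280 = 280 = 2^3 · 5 · 7.
Divisors of 280: 1, 2, 4, 5, 7, 8, 10, 14, 20, 28, 35, 40, 56, 70, 140, 280.
Evaluate successive powers at the divisors of 280:
153^1 ≡ 153 (mod 562)
153^2 ≡ 367 (mod 562)
153^4 ≡ 371 (mod 562)
153^5 ≡ 1 (mod 562) ✓
Thus |⟨153⟩| = ord(153) = 5.
Index = |(Z/562Z)^×| / |⟨153⟩| = 280 / 5 = 56.

56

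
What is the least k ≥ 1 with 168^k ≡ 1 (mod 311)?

31

Since 168 ∈ (Z/311Z)^×, its order divides φ(311) = 311 − 1 = 310 = 2 · 5 · 31.
Divisors of 310: 1, 2, 5, 10, 31, 62, 155, 310.
Evaluate successive powers at the divisors of 310:
168^1 ≡ 168
168^2 ≡ 234
168^5 ≡ 250
168^10 ≡ 300
168^31 ≡ 1
The smallest such exponent is 31, so the order of 168 is 31.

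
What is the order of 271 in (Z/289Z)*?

34

By Lagrange's theorem, ord_289(271) divides φ(289) = φ(17^2) = 17·(17−1) = 272 = 2^4 · 17.
Divisors of 272: 1, 2, 4, 8, 16, 17, 34, 68, 136, 272.
Evaluate successive powers at the divisors of 272:
271^1 ≡ 271 (mod 289)
271^2 ≡ 35 (mod 289)
271^4 ≡ 69 (mod 289)
271^8 ≡ 137 (mod 289)
271^16 ≡ 273 (mod 289)
271^17 ≡ 288 (mod 289)
271^34 ≡ 1 (mod 289) ✓
Therefore the multiplicative order of 271 modulo 289 is 34.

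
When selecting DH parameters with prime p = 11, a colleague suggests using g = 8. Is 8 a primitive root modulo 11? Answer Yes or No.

Yes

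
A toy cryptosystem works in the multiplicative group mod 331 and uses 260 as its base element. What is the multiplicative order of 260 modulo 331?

330

The order of 260 must divide φ(331) = 331 − 1 = 330 = 2 · 3 · 5 · 11.
Divisors of 330: 1, 2, 3, 5, 6, 10, 11, 15, 22, 30, 33, 55, 66, 110, 165, 330.
Compute 260^d (mod 331) for the divisors d until we hit 1:
260^1 ≡ 260 (mod 331)
260^2 ≡ 76 (mod 331)
260^3 ≡ 231 (mod 331)
260^5 ≡ 13 (mod 331)
260^6 ≡ 70 (mod 331)
260^10 ≡ 169 (mod 331)
260^11 ≡ 248 (mod 331)
260^15 ≡ 211 (mod 331)
260^22 ≡ 269 (mod 331)
260^30 ≡ 167 (mod 331)
260^33 ≡ 181 (mod 331)
260^55 ≡ 32 (mod 331)
260^66 ≡ 323 (mod 331)
260^110 ≡ 31 (mod 331)
260^165 ≡ 330 (mod 331)
260^330 ≡ 1 (mod 331) ✓
The smallest such exponent is 330, so the order of 260 is 330.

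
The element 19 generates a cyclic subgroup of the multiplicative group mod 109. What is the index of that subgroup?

3

Since 19 ∈ (Z/109Z)^×, its order divides φ(109) = 109 − 1 = 108 = 2^2 · 3^3.
Divisors of 108: 1, 2, 3, 4, 6, 9, 12, 18, 27, 36, 54, 108.
Check 19^d mod 109 for each divisor in increasing order:
19^1 ≡ 19 (mod 109)
19^2 ≡ 34 (mod 109)
19^3 ≡ 101 (mod 109)
19^4 ≡ 66 (mod 109)
19^6 ≡ 64 (mod 109)
19^9 ≡ 33 (mod 109)
19^12 ≡ 63 (mod 109)
19^18 ≡ 108 (mod 109)
19^27 ≡ 76 (mod 109)
19^36 ≡ 1 (mod 109) ✓
So ord_109(19) = 36, hence |⟨19⟩| = 36.
Index = |(Z/109Z)^×| / |⟨19⟩| = 108 / 36 = 3.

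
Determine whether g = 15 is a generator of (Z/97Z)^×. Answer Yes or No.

φ(97) = 97 − 1 = 96 = 2^5 · 3.
It suffices to check that the order of 15 is not a proper divisor of 96: compute 15^(96/q) for q ∈ {2, 3}.
15^48 ≡ 96 (mod 97)  [q = 2: ≢ 1 ✓]
15^32 ≡ 61 (mod 97)  [q = 3: ≢ 1 ✓]
Every test exponent gives a nontrivial residue, hence 15 generates the full group.

Yes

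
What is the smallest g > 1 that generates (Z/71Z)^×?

φ(71) = 71 − 1 = 70 = 2 · 5 · 7.
Test candidates g = 2, 3, … against the prime factors q ∈ {2, 5, 7} of φ(71): g is a generator iff g^(70/q) ≢ 1 for every such q.
g = 2: 2^35 ≡ 1 — hits 1, so not a primitive root.
g = 3: 3^35 ≡ 1 — hits 1, so not a primitive root.
g = 4: 4^35 ≡ 1 — hits 1, so not a primitive root.
g = 5: 5^35 ≡ 1 — hits 1, so not a primitive root.
g = 6: 6^35 ≡ 1 — hits 1, so not a primitive root.
g = 7: 7^35 ≡ 70; 7^14 ≡ 54; 7^10 ≡ 45 — none is 1, so 7 is a primitive root.
Hence the least primitive root of 71 is 7.

7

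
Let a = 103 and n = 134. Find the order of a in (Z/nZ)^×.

The order of 103 must divide φ(134) = φ(2)·φ(67) = 1·66 = 66 = 2 · 3 · 11.
Divisors of 66: 1, 2, 3, 6, 11, 22, 33, 66.
Check 103^d mod 134 for each divisor in increasing order:
103^1 ≡ 103 (mod 134)
103^2 ≡ 23 (mod 134)
103^3 ≡ 91 (mod 134)
103^6 ≡ 107 (mod 134)
103^11 ≡ 37 (mod 134)
103^22 ≡ 29 (mod 134)
103^33 ≡ 1 (mod 134) ✓
Therefore the multiplicative order of 103 modulo 134 is 33.

33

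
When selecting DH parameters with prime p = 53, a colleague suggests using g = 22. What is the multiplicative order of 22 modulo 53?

52

The order of 22 must divide φ(53) = 53 − 1 = 52 = 2^2 · 13.
Divisors of 52: 1, 2, 4, 13, 26, 52.
Check 22^d mod 53 for each divisor in increasing order:
22^1 ≡ 22
22^2 ≡ 7
22^4 ≡ 49
22^13 ≡ 23
22^26 ≡ 52
22^52 ≡ 1
So ord_53(22) = 52.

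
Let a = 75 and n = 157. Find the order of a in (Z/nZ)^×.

The order of 75 must divide φ(157) = 157 − 1 = 156 = 2^2 · 3 · 13.
Divisors of 156: 1, 2, 3, 4, 6, 12, 13, 26, 39, 52, 78, 156.
Compute 75^d (mod 157) for the divisors d until we hit 1:
75^1 ≡ 75
75^2 ≡ 130
75^3 ≡ 16
75^4 ≡ 101
75^6 ≡ 99
75^12 ≡ 67
75^13 ≡ 1
Hence ord(75) = 13.

13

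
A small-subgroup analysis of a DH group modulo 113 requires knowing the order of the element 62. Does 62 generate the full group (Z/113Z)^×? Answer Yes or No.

No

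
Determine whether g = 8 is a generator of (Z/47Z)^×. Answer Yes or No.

No

φ(47) = 47 − 1 = 46 = 2 · 23.
Test 8^(46/q) mod 47 for each prime factor q of 46:
8^23 ≡ 1 (mod 47)  [q = 2: ≡ 1 ✗]
8^2 ≡ 17 (mod 47)  [q = 23: ≢ 1 ✓]
The check at q = 2 fails, so 8 generates a proper subgroup.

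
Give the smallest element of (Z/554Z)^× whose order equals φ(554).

φ(554) = φ(2)·φ(277) = 1·276 = 276 = 2^2 · 3 · 23.
g is a primitive root iff g^(276/q) ≢ 1 (mod 554) for each prime q ∈ {2, 3, 23}.
g = 2: gcd(2, 554) = 2 > 1, not a unit — skip.
g = 3: 3^138 ≡ 1 — hits 1, so not a primitive root.
g = 4: gcd(4, 554) = 2 > 1, not a unit — skip.
g = 5: 5^138 ≡ 553; 5^92 ≡ 393; 5^12 ≡ 27 — none is 1, so 5 is a primitive root.
So 5 is the smallest generator of (Z/554Z)^×.

5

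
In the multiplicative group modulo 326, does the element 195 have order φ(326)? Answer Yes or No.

Yes

φ(326) = φ(2)·φ(163) = 1·162 = 162 = 2 · 3^4.
It suffices to check that the order of 195 is not a proper divisor of 162: compute 195^(162/q) for q ∈ {2, 3}.
195^81 ≡ 325 (mod 326)  [q = 2: ≢ 1 ✓]
195^54 ≡ 221 (mod 326)  [q = 3: ≢ 1 ✓]
None equal 1, so ord_326(195) = 162: 195 is a primitive root.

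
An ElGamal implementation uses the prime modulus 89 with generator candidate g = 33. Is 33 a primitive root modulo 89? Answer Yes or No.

φ(89) = 89 − 1 = 88 = 2^3 · 11.
An element g generates (Z/89Z)^× iff g^(88/q) ≢ 1 (mod 89) for each prime q ∈ {2, 11}.
33^44 ≡ 88 (mod 89)  [q = 2: ≢ 1 ✓]
33^8 ≡ 16 (mod 89)  [q = 11: ≢ 1 ✓]
None equal 1, so ord_89(33) = 88: 33 is a primitive root.

Yes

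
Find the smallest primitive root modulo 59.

2

φ(59) = 59 − 1 = 58 = 2 · 29.
g is a primitive root iff g^(58/q) ≢ 1 (mod 59) for each prime q ∈ {2, 29}.
g = 2: 2^29 ≡ 58; 2^2 ≡ 4 — none is 1, so 2 is a primitive root.
So 2 is the smallest generator of (Z/59Z)^×.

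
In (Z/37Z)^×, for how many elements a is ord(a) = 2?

1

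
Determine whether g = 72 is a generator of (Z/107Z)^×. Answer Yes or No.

Yes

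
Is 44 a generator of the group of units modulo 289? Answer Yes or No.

Yes

φ(289) = φ(17^2) = 17·(17−1) = 272 = 2^4 · 17.
Test 44^(272/q) mod 289 for each prime factor q of 272:
44^136 ≡ 288 (mod 289)  [q = 2: ≢ 1 ✓]
44^16 ≡ 18 (mod 289)  [q = 17: ≢ 1 ✓]
Every test exponent gives a nontrivial residue, hence 44 generates the full group.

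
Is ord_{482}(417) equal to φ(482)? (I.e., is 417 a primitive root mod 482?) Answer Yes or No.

φ(482) = φ(2)·φ(241) = 1·240 = 240 = 2^4 · 3 · 5.
Test 417^(240/q) mod 482 for each prime factor q of 240:
417^120 ≡ 481 (mod 482)  [q = 2: ≢ 1 ✓]
417^80 ≡ 225 (mod 482)  [q = 3: ≢ 1 ✓]
417^48 ≡ 1 (mod 482)  [q = 5: ≡ 1 ✗]
The check at q = 5 fails, so 417 generates a proper subgroup.

No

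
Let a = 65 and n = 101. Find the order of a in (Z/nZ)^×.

10

The order of 65 must divide φ(101) = 101 − 1 = 100 = 2^2 · 5^2.
Divisors of 100: 1, 2, 4, 5, 10, 20, 25, 50, 100.
Evaluate successive powers at the divisors of 100:
65^1 ≡ 65
65^2 ≡ 84
65^4 ≡ 87
65^5 ≡ 100
65^10 ≡ 1
So ord_101(65) = 10.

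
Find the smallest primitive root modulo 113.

3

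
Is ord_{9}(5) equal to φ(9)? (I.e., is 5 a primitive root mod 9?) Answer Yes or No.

φ(9) = φ(3^2) = 3·(3−1) = 6 = 2 · 3.
5 is a primitive root mod 9 iff 5^(φ(9)/q) ≢ 1 for every prime q | φ(9), i.e. q ∈ {2, 3}.
5^3 ≡ 8 (mod 9)  [q = 2: ≢ 1 ✓]
5^2 ≡ 7 (mod 9)  [q = 3: ≢ 1 ✓]
All checks pass, so 5 has order 6 and is a primitive root modulo 9.

Yes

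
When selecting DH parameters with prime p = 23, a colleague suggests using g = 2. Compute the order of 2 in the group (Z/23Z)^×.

Since 2 ∈ (Z/23Z)^×, its order divides φ(23) = 23 − 1 = 22 = 2 · 11.
Divisors of 22: 1, 2, 11, 22.
Test each divisor d:
2^1 ≡ 2 (mod 23)
2^2 ≡ 4 (mod 23)
2^11 ≡ 1 (mod 23) ✓
So ord_23(2) = 11.

11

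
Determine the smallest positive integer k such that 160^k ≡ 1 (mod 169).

78

ord(160) | φ(169) = φ(13^2) = 13·(13−1) = 156 = 2^2 · 3 · 13.
Divisors of 156: 1, 2, 3, 4, 6, 12, 13, 26, 39, 52, 78, 156.
Compute 160^d (mod 169) for the divisors d until we hit 1:
160^1 ≡ 160
160^2 ≡ 81
160^3 ≡ 116
160^4 ≡ 139
160^6 ≡ 105
160^12 ≡ 40
160^13 ≡ 147
160^26 ≡ 146
160^39 ≡ 168
160^52 ≡ 22
160^78 ≡ 1
So ord_169(160) = 78.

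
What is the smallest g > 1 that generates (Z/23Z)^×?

5

φ(23) = 23 − 1 = 22 = 2 · 11.
g is a primitive root iff g^(22/q) ≢ 1 (mod 23) for each prime q ∈ {2, 11}.
g = 2: 2^11 ≡ 1 — hits 1, so not a primitive root.
g = 3: 3^11 ≡ 1 — hits 1, so not a primitive root.
g = 4: 4^11 ≡ 1 — hits 1, so not a primitive root.
g = 5: 5^11 ≡ 22; 5^2 ≡ 2 — none is 1, so 5 is a primitive root.
So 5 is the smallest generator of (Z/23Z)^×.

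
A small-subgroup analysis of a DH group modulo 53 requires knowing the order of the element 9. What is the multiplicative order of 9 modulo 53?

Since 9 ∈ (Z/53Z)^×, its order divides φ(53) = 53 − 1 = 52 = 2^2 · 13.
Divisors of 52: 1, 2, 4, 13, 26, 52.
Compute 9^d (mod 53) for the divisors d until we hit 1:
9^1 ≡ 9
9^2 ≡ 28
9^4 ≡ 42
9^13 ≡ 52
9^26 ≡ 1
So ord_53(9) = 26.

26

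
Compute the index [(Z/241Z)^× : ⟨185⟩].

Since 185 ∈ (Z/241Z)^×, its order divides φ(241) = 241 − 1 = 240 = 2^4 · 3 · 5.
Divisors of 240: 1, 2, 3, 4, 5, 6, 8, 10, 12, 15, 16, 20, 24, 30, 40, 48, 60, 80, 120, 240.
Test each divisor d:
185^1 ≡ 185 (mod 241)
185^2 ≡ 3 (mod 241)
185^3 ≡ 73 (mod 241)
185^4 ≡ 9 (mod 241)
185^5 ≡ 219 (mod 241)
185^6 ≡ 27 (mod 241)
185^8 ≡ 81 (mod 241)
185^10 ≡ 2 (mod 241)
185^12 ≡ 6 (mod 241)
185^15 ≡ 197 (mod 241)
185^16 ≡ 54 (mod 241)
185^20 ≡ 4 (mod 241)
185^24 ≡ 36 (mod 241)
185^30 ≡ 8 (mod 241)
185^40 ≡ 16 (mod 241)
185^48 ≡ 91 (mod 241)
185^60 ≡ 64 (mod 241)
185^80 ≡ 15 (mod 241)
185^120 ≡ 240 (mod 241)
185^240 ≡ 1 (mod 241) ✓
Thus |⟨185⟩| = ord(185) = 240.
[(Z/241Z)^× : ⟨185⟩] = 240/240 = 1.

1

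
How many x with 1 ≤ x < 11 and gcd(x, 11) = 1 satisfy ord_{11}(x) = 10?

4

φ(11) = 11 − 1 = 10 = 2 · 5.
Since (Z/11Z)^× is cyclic of order 10, the number of elements of order d is φ(d) when d | 10 and 0 otherwise.
10 = 2 · 5 divides 10, and φ(10) = 4.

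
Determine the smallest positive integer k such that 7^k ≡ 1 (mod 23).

22

Since 7 ∈ (Z/23Z)^×, its order divides φ(23) = 23 − 1 = 22 = 2 · 11.
Divisors of 22: 1, 2, 11, 22.
Test each divisor d:
7^1 ≡ 7
7^2 ≡ 3
7^11 ≡ 22
7^22 ≡ 1
So ord_23(7) = 22.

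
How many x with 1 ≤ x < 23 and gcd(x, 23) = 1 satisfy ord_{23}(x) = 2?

1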